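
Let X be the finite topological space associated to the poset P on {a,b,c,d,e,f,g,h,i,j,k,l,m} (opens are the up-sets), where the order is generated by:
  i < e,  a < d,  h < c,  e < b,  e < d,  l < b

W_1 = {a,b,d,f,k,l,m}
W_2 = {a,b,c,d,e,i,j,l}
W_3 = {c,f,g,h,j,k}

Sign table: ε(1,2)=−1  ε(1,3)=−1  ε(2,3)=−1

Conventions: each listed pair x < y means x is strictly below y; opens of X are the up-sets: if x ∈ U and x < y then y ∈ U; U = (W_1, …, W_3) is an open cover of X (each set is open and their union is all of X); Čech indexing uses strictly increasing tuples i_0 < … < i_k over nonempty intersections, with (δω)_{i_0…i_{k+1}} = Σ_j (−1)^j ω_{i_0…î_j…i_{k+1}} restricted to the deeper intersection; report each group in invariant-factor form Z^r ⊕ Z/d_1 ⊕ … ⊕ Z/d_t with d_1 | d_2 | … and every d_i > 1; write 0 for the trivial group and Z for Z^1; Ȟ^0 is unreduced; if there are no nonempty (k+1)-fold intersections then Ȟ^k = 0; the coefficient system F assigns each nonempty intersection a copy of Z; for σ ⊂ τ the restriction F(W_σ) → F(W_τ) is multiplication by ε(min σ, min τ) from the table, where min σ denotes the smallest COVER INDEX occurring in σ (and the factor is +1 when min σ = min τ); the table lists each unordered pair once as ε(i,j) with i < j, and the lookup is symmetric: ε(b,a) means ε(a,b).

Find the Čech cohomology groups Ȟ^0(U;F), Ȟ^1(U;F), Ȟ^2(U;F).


Ȟ^0 = 0,  Ȟ^1 = Z/2,  Ȟ^2 = 0

cover nerve:
  W12={a,b,d,l} W13={f,k} W23={c,j}
C dims 3,3; δ0: rk 3, SNF 1^2·2
Ȟ^0: (3−3)−0=0 ⇒ 0
Ȟ^1: (3−0)−3=0 plus torsion [2] ⇒ Z/2
Ȟ^2: (0−0)−0=0 ⇒ 0


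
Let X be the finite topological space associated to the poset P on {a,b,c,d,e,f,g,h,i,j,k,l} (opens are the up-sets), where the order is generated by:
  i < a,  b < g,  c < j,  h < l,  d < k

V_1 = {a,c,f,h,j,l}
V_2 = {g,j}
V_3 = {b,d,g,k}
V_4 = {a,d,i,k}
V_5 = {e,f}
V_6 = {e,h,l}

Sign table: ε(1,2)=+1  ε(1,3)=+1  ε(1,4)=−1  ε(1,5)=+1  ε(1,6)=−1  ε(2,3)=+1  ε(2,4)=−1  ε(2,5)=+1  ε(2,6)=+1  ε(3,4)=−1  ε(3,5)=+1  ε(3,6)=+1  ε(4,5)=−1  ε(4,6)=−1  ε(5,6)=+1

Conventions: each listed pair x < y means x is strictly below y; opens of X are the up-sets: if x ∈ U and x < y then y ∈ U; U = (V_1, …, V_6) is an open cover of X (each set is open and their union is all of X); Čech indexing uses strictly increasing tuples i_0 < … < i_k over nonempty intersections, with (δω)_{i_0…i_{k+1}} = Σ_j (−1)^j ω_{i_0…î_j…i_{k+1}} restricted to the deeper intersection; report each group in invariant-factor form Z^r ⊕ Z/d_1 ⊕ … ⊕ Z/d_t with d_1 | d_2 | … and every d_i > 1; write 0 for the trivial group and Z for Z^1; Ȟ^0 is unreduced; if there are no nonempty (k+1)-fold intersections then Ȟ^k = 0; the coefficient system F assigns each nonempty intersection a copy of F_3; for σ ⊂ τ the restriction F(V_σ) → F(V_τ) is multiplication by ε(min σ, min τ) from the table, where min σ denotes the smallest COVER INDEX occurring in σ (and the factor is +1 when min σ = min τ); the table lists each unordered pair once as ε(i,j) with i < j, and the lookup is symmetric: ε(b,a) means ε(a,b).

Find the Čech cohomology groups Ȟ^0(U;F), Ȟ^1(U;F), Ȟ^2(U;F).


Ȟ^0 ≅ 0; Ȟ^1 ≅ Z/3; Ȟ^2 ≅ 0

nerve simplices:
  V12={j} V14={a} V15={f} V16={h,l} V23={g} V34={d,k} V56={e}
C dims 6,7; δ0: rk_F3 6
degree 0: 6−6−0 = 0 → Ȟ^0 ≅ 0
degree 1: 7−0−6 = 1 → Ȟ^1 ≅ Z/3
degree 2: 0−0−0 = 0 → Ȟ^2 ≅ 0


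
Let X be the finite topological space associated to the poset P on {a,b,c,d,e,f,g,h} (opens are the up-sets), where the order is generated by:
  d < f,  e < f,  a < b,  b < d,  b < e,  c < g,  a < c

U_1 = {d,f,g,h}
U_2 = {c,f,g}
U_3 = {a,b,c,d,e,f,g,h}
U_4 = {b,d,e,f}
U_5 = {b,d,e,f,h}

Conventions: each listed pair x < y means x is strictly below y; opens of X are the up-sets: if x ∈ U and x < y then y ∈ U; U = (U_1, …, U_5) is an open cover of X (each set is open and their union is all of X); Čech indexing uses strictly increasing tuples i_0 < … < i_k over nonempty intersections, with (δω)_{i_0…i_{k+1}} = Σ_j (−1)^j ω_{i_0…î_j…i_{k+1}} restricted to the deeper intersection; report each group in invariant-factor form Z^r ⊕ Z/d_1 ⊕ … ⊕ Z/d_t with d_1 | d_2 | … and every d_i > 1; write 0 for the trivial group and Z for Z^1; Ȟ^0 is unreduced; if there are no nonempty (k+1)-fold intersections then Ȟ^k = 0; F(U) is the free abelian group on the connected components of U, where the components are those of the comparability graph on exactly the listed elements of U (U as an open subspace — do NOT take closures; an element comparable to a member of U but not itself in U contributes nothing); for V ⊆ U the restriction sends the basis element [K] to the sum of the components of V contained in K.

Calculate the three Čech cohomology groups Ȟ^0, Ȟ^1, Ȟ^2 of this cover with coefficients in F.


Ȟ^0 = Z^2, Ȟ^1 = 0 and Ȟ^2 = 0

nonempty intersections:
  U12={f,g} U13={d,f,g,h} U14={d,f} U15={d,f,h} U23={c,f,g} U24={f} U25={f} U34={b,d,e,f} U35={b,d,e,f,h} U45={b,d,e,f}
  U123={f,g} U124={f} U125={f} U134={d,f} U135={d,f,h} U145={d,f} U234={f} U235={f} U245={f} U345={b,d,e,f}
  U1234={f} U1235={f} U1245={f} U1345={d,f} U2345={f}
  U12345={f}
components per intersection:
  U1: {d,f} {g} {h}
  U2: {c,g} {f}
  U3: {a,b,c,d,e,f,g} {h}
  U4: {b,d,e,f}
  U5: {b,d,e,f} {h}
  U12: {f} {g}
  U13: {d,f} {g} {h}
  U14: {d,f}
  U15: {d,f} {h}
  U23: {c,g} {f}
  U24: {f}
  U25: {f}
  U34: {b,d,e,f}
  U35: {b,d,e,f} {h}
  U45: {b,d,e,f}
  U123: {f} {g}
  U124: {f}
  U125: {f}
  U134: {d,f}
  U135: {d,f} {h}
  U145: {d,f}
  U234: {f}
  U235: {f}
  U245: {f}
  U345: {b,d,e,f}
  U1234: {f}
  U1235: {f}
  U1245: {f}
  U1345: {d,f}
  U2345: {f}
  U12345: {f}
C dims 10,16,12,5; δ0: rk 8, SNF 1^8; δ1: rk 8, SNF 1^8; δ2: rk 4, SNF 1^4
Ȟ^0: (10−8)−0=2 ⇒ Z^2
Ȟ^1: (16−8)−8=0 ⇒ 0
Ȟ^2: (12−4)−8=0 ⇒ 0


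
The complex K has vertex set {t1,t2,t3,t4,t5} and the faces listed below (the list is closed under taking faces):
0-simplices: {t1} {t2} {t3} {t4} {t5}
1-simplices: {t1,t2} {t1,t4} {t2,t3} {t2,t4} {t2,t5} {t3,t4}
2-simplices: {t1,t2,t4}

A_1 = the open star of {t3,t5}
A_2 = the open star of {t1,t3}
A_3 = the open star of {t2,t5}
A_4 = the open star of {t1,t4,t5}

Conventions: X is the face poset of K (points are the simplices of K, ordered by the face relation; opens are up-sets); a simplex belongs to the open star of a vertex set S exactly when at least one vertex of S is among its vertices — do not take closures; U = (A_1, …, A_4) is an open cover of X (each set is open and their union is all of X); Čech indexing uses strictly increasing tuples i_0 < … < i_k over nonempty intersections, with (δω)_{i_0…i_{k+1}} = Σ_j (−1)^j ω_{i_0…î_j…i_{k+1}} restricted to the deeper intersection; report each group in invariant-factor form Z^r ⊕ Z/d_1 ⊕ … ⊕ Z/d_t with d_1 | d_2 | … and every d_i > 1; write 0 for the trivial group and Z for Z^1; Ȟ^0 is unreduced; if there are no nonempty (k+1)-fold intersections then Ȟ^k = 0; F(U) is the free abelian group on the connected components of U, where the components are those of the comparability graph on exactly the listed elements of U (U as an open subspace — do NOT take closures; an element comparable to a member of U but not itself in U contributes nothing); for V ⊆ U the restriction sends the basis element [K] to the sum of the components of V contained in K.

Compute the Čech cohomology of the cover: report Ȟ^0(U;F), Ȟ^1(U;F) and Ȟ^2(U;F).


Ȟ^0(U;F) ≅ Z, Ȟ^1(U;F) ≅ Z, Ȟ^2(U;F) ≅ 0

nonempty intersections:
  A1={{t3},{t5},{t2,t3},{t2,t5},{t3,t4}} A2={{t1},{t3},{t1,t2},{t1,t4},{t2,t3},{t3,t4},{t1,t2,t4}} A3={{t2},{t5},{t1,t2},{t2,t3},{t2,t4},{t2,t5},{t1,t2,t4}} A4={{t1},{t4},{t5},{t1,t2},{t1,t4},{t2,t4},{t2,t5},{t3,t4},{t1,t2,t4}}
  A12={{t3},{t2,t3},{t3,t4}} A13={{t5},{t2,t3},{t2,t5}} A14={{t5},{t2,t5},{t3,t4}} A23={{t1,t2},{t2,t3},{t1,t2,t4}} A24={{t1},{t1,t2},{t1,t4},{t3,t4},{t1,t2,t4}} A34={{t5},{t1,t2},{t2,t4},{t2,t5},{t1,t2,t4}}
  A123={{t2,t3}} A124={{t3,t4}} A134={{t5},{t2,t5}} A234={{t1,t2},{t1,t2,t4}}
components per intersection:
  A1: {{t3},{t2,t3},{t3,t4}} {{t5},{t2,t5}}
  A2: {{t1},{t1,t2},{t1,t4},{t1,t2,t4}} {{t3},{t2,t3},{t3,t4}}
  A3: {{t2},{t5},{t1,t2},{t2,t3},{t2,t4},{t2,t5},{t1,t2,t4}}
  A4: {{t1},{t4},{t1,t2},{t1,t4},{t2,t4},{t3,t4},{t1,t2,t4}} {{t5},{t2,t5}}
  A12: {{t3},{t2,t3},{t3,t4}}
  A13: {{t5},{t2,t5}} {{t2,t3}}
  A14: {{t5},{t2,t5}} {{t3,t4}}
  A23: {{t1,t2},{t1,t2,t4}} {{t2,t3}}
  A24: {{t1},{t1,t2},{t1,t4},{t1,t2,t4}} {{t3,t4}}
  A34: {{t5},{t2,t5}} {{t1,t2},{t2,t4},{t1,t2,t4}}
  A123: {{t2,t3}}
  A124: {{t3,t4}}
  A134: {{t5},{t2,t5}}
  A234: {{t1,t2},{t1,t2,t4}}
C dims 7,11,4; δ0: rk 6, SNF 1^6; δ1: rk 4, SNF 1^4
Ȟ^0: (7−6)−0=1 ⇒ Z
Ȟ^1: (11−4)−6=1 ⇒ Z
Ȟ^2: (4−0)−4=0 ⇒ 0


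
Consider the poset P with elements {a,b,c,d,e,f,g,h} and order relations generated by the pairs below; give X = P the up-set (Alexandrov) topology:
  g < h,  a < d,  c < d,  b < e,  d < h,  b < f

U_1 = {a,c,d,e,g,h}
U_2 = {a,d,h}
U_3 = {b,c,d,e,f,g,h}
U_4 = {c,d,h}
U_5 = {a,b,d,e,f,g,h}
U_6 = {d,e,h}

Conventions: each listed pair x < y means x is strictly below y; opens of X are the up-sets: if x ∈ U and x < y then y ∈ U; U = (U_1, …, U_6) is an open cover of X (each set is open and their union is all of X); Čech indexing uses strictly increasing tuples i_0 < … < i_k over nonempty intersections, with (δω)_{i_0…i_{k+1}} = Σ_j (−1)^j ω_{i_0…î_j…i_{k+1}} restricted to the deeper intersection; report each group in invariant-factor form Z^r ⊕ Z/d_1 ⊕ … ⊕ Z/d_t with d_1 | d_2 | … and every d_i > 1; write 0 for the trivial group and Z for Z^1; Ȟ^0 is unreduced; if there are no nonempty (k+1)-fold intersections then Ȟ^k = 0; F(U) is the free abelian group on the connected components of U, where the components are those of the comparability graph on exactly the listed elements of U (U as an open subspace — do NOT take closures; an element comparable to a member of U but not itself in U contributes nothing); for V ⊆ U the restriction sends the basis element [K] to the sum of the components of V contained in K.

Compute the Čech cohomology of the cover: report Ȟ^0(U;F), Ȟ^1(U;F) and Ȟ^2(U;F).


intersection data:
  U12={a,d,h} U13={c,d,e,g,h} U14={c,d,h} U15={a,d,e,g,h} U16={d,e,h} U23={d,h} U24={d,h} U25={a,d,h} U26={d,h} U34={c,d,h} U35={b,d,e,f,g,h} U36={d,e,h} U45={d,h} U46={d,h} U56={d,e,h}
  U123={d,h} U124={d,h} U125={a,d,h} U126={d,h} U134={c,d,h} U135={d,e,g,h} U136={d,e,h} U145={d,h} U146={d,h} U156={d,e,h} U234={d,h} U235={d,h} U236={d,h} U245={d,h} U246={d,h} U256={d,h} U345={d,h} U346={d,h} U356={d,e,h} U456={d,h}
  U1234={d,h} U1235={d,h} U1236={d,h} U1245={d,h} U1246={d,h} U1256={d,h} U1345={d,h} U1346={d,h} U1356={d,e,h} U1456={d,h} U2345={d,h} U2346={d,h} U2356={d,h} U2456={d,h} U3456={d,h}
  U12345={d,h} U12346={d,h} U12356={d,h} U12456={d,h} U13456={d,h} U23456={d,h}
  U123456={d,h}
components per intersection:
  U1: {a,c,d,g,h} {e}
  U2: {a,d,h}
  U3: {b,e,f} {c,d,g,h}
  U4: {c,d,h}
  U5: {a,d,g,h} {b,e,f}
  U6: {d,h} {e}
  U12: {a,d,h}
  U13: {c,d,g,h} {e}
  U14: {c,d,h}
  U15: {a,d,g,h} {e}
  U16: {d,h} {e}
  U23: {d,h}
  U24: {d,h}
  U25: {a,d,h}
  U26: {d,h}
  U34: {c,d,h}
  U35: {b,e,f} {d,g,h}
  U36: {d,h} {e}
  U45: {d,h}
  U46: {d,h}
  U56: {d,h} {e}
  U123: {d,h}
  U124: {d,h}
  U125: {a,d,h}
  U126: {d,h}
  U134: {c,d,h}
  U135: {d,g,h} {e}
  U136: {d,h} {e}
  U145: {d,h}
  U146: {d,h}
  U156: {d,h} {e}
  U234: {d,h}
  U235: {d,h}
  U236: {d,h}
  U245: {d,h}
  U246: {d,h}
  U256: {d,h}
  U345: {d,h}
  U346: {d,h}
  U356: {d,h} {e}
  U456: {d,h}
  U1234: {d,h}
  U1235: {d,h}
  U1236: {d,h}
  U1245: {d,h}
  U1246: {d,h}
  U1256: {d,h}
  U1345: {d,h}
  U1346: {d,h}
  U1356: {d,h} {e}
  U1456: {d,h}
  U2345: {d,h}
  U2346: {d,h}
  U2356: {d,h}
  U2456: {d,h}
  U3456: {d,h}
  U12345: {d,h}
  U12346: {d,h}
  U12356: {d,h}
  U12456: {d,h}
  U13456: {d,h}
  U23456: {d,h}
  U123456: {d,h}
C dims 10,21,24,16; δ0: rk 8, SNF 1^8; δ1: rk 13, SNF 1^13; δ2: rk 11, SNF 1^11
Ȟ^0 = (10 − 8) − 0 = 2, so Ȟ^0 ≅ Z^2
Ȟ^1 = (21 − 13) − 8 = 0, so Ȟ^1 ≅ 0
Ȟ^2 = (24 − 11) − 13 = 0, so Ȟ^2 ≅ 0

Ȟ^0 ≅ Z^2; Ȟ^1 ≅ 0; Ȟ^2 ≅ 0


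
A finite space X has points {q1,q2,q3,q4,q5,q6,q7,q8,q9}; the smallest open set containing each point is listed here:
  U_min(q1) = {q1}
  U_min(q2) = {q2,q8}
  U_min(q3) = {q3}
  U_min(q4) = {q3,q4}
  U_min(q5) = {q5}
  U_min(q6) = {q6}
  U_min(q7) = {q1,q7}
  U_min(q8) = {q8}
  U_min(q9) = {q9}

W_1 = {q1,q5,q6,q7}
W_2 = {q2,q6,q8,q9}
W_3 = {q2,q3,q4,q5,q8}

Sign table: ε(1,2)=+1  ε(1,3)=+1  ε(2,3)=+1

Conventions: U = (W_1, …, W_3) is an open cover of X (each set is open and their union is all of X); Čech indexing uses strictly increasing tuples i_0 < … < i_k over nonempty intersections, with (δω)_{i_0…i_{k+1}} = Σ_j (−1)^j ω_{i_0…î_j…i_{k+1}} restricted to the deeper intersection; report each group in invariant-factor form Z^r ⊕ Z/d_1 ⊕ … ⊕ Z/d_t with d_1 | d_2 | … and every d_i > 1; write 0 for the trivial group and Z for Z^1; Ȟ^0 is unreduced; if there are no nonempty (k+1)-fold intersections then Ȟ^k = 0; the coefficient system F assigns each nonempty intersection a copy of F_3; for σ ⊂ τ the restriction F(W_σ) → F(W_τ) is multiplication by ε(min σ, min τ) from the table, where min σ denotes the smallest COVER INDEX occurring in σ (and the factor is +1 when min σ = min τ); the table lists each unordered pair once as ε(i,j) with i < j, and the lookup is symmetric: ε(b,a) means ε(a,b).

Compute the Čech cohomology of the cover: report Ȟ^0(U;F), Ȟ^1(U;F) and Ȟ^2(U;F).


Ȟ^0 ≅ Z/3,  Ȟ^1 ≅ Z/3,  Ȟ^2 ≅ 0

nonempty intersections:
  W12={q6} W13={q5} W23={q2,q8}
C dims 3,3; δ0: rk_F3 2
Ȟ^0: (3−2)−0=1 ⇒ Z/3
Ȟ^1: (3−0)−2=1 ⇒ Z/3
Ȟ^2: (0−0)−0=0 ⇒ 0


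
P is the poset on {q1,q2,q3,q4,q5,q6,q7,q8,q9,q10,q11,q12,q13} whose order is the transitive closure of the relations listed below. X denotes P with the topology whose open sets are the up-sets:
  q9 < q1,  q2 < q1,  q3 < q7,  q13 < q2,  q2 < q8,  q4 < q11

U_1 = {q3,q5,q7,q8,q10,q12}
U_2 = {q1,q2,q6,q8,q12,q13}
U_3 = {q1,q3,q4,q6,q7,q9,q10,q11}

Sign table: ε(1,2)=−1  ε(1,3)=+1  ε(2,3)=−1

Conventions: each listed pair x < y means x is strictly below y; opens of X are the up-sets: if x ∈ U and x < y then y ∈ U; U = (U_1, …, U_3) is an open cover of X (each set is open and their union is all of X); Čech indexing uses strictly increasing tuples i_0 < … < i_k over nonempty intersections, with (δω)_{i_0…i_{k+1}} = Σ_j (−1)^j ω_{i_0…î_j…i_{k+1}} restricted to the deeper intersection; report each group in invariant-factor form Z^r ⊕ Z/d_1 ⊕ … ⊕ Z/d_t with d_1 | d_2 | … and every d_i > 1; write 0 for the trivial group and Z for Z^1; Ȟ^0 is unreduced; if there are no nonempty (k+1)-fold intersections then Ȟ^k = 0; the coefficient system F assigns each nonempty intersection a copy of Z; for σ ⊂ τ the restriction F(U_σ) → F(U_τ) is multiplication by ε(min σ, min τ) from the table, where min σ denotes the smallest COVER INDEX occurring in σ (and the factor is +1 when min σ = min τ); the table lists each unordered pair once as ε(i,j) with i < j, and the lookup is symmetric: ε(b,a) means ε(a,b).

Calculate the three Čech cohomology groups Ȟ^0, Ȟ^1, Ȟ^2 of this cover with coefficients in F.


Ȟ^0(U;F) ≅ Z, Ȟ^1(U;F) ≅ Z and Ȟ^2(U;F) ≅ 0

cover nerve:
  U12={q8,q12} U13={q3,q7,q10} U23={q1,q6}
C dims 3,3; δ0: rk 2, SNF 1^2
Ȟ^0: (3−2)−0=1 ⇒ Z
Ȟ^1: (3−0)−2=1 ⇒ Z
Ȟ^2: (0−0)−0=0 ⇒ 0


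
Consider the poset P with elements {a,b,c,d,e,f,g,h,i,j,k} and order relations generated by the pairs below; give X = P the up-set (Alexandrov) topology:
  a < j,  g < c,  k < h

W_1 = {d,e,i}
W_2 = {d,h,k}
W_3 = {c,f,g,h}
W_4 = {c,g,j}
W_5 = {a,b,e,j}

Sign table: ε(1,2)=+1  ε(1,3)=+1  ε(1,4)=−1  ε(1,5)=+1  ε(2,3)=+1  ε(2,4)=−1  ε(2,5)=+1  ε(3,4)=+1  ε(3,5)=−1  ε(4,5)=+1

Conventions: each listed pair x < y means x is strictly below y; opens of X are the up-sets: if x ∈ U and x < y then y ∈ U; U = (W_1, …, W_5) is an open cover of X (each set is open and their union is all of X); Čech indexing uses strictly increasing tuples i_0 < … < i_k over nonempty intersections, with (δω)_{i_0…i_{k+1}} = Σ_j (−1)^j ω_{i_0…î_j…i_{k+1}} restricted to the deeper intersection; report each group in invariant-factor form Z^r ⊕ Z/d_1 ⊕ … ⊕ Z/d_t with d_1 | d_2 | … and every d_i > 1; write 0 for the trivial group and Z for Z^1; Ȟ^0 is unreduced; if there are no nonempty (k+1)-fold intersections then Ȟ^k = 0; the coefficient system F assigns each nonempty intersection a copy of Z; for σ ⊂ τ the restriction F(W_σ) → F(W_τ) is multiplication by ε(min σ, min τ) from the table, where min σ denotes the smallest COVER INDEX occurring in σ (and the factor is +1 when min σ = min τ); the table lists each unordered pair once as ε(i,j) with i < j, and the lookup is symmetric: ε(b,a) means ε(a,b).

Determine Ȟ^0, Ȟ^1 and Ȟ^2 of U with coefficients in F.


nerve of the cover:
  W12={d} W15={e} W23={h} W34={c,g} W45={j}
C dims 5,5; δ0: rk 4, SNF 1^4
Ȟ^0 = (5 − 4) − 0 = 1, so Ȟ^0 ≅ Z
Ȟ^1 = (5 − 0) − 4 = 1, so Ȟ^1 ≅ Z
Ȟ^2 = (0 − 0) − 0 = 0, so Ȟ^2 ≅ 0

Ȟ^0 ≅ Z,  Ȟ^1 ≅ Z,  Ȟ^2 ≅ 0


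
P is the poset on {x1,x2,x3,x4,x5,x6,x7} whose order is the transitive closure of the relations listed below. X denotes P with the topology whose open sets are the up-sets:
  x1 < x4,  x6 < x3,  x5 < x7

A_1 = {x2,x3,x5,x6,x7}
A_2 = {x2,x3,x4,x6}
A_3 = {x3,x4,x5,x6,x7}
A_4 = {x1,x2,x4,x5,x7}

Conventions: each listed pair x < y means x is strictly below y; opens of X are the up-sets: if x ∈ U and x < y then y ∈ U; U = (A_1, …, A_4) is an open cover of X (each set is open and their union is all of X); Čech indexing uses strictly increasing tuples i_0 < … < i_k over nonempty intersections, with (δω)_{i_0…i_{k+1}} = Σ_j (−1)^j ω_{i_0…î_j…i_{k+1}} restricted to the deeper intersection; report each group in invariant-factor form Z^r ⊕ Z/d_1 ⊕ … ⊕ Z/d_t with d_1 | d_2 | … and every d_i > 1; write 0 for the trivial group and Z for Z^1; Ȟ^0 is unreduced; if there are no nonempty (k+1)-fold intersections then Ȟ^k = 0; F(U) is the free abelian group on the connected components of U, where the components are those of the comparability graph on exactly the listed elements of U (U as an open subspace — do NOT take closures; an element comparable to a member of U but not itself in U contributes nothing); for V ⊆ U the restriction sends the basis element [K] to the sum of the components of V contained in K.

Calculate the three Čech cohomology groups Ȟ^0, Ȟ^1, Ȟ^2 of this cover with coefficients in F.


Ȟ^0 = Z^4, Ȟ^1 = 0 and Ȟ^2 = 0

nonempty intersections:
  A12={x2,x3,x6} A13={x3,x5,x6,x7} A14={x2,x5,x7} A23={x3,x4,x6} A24={x2,x4} A34={x4,x5,x7}
  A123={x3,x6} A124={x2} A134={x5,x7} A234={x4}
components per intersection:
  A1: {x2} {x3,x6} {x5,x7}
  A2: {x2} {x3,x6} {x4}
  A3: {x3,x6} {x4} {x5,x7}
  A4: {x1,x4} {x2} {x5,x7}
  A12: {x2} {x3,x6}
  A13: {x3,x6} {x5,x7}
  A14: {x2} {x5,x7}
  A23: {x3,x6} {x4}
  A24: {x2} {x4}
  A34: {x4} {x5,x7}
  A123: {x3,x6}
  A124: {x2}
  A134: {x5,x7}
  A234: {x4}
C dims 12,12,4; δ0: rk 8, SNF 1^8; δ1: rk 4, SNF 1^4
Ȟ^0: (12−8)−0=4 ⇒ Z^4
Ȟ^1: (12−4)−8=0 ⇒ 0
Ȟ^2: (4−0)−4=0 ⇒ 0


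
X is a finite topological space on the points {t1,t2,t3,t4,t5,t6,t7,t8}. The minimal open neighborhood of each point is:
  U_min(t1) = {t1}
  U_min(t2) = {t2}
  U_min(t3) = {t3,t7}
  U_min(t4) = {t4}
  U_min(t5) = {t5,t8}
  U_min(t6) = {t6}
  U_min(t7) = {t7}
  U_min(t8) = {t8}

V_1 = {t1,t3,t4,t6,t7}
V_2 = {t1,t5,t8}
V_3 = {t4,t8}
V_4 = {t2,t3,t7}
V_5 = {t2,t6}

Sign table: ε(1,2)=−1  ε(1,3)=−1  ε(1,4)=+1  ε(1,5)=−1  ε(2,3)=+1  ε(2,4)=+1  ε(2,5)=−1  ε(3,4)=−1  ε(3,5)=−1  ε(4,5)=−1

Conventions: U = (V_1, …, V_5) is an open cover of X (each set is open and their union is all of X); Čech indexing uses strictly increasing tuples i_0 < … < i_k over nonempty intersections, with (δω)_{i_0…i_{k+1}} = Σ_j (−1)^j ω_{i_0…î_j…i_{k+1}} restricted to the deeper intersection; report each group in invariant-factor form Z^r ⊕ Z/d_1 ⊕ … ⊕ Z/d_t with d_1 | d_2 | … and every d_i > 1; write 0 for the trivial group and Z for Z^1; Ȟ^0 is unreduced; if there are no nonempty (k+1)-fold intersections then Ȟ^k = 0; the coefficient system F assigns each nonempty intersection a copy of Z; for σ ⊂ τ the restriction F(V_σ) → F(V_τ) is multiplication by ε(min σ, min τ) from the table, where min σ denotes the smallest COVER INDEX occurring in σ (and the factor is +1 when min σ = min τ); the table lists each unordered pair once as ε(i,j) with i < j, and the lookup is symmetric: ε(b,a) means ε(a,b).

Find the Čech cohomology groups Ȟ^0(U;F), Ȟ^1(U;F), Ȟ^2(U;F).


Ȟ^0(U;F) ≅ Z; Ȟ^1(U;F) ≅ Z^2; Ȟ^2(U;F) ≅ 0

cover nerve:
  V12={t1} V13={t4} V14={t3,t7} V15={t6} V23={t8} V45={t2}
C dims 5,6; δ0: rk 4, SNF 1^4
Ȟ^0: (5−4)−0=1 ⇒ Z
Ȟ^1: (6−0)−4=2 ⇒ Z^2
Ȟ^2: (0−0)−0=0 ⇒ 0


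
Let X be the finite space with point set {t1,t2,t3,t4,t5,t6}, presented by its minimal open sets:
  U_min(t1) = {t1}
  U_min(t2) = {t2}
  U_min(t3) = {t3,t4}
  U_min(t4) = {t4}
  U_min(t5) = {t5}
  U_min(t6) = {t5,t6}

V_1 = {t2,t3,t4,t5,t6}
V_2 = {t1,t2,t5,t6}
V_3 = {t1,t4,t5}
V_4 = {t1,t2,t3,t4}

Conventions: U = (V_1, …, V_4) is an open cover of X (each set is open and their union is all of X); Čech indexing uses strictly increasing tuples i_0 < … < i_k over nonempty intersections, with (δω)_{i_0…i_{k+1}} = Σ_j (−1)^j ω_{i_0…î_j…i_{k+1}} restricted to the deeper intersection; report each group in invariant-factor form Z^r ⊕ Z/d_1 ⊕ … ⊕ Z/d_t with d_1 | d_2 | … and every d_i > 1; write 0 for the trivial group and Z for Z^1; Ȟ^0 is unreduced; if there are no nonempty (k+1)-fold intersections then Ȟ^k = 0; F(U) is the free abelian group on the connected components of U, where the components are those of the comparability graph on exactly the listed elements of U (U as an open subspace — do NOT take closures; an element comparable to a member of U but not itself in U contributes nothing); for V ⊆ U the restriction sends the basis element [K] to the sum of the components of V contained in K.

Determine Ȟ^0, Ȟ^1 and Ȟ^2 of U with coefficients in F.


nonempty overlaps:
  V12={t2,t5,t6} V13={t4,t5} V14={t2,t3,t4} V23={t1,t5} V24={t1,t2} V34={t1,t4}
  V123={t5} V124={t2} V134={t4} V234={t1}
components per intersection:
  V1: {t2} {t3,t4} {t5,t6}
  V2: {t1} {t2} {t5,t6}
  V3: {t1} {t4} {t5}
  V4: {t1} {t2} {t3,t4}
  V12: {t2} {t5,t6}
  V13: {t4} {t5}
  V14: {t2} {t3,t4}
  V23: {t1} {t5}
  V24: {t1} {t2}
  V34: {t1} {t4}
  V123: {t5}
  V124: {t2}
  V134: {t4}
  V234: {t1}
C dims 12,12,4; δ0: rk 8, SNF 1^8; δ1: rk 4, SNF 1^4
degree 0: 12−8−0 = 4 → Ȟ^0 ≅ Z^4
degree 1: 12−4−8 = 0 → Ȟ^1 ≅ 0
degree 2: 4−0−4 = 0 → Ȟ^2 ≅ 0

Ȟ^0 ≅ Z^4, Ȟ^1 ≅ 0 and Ȟ^2 ≅ 0


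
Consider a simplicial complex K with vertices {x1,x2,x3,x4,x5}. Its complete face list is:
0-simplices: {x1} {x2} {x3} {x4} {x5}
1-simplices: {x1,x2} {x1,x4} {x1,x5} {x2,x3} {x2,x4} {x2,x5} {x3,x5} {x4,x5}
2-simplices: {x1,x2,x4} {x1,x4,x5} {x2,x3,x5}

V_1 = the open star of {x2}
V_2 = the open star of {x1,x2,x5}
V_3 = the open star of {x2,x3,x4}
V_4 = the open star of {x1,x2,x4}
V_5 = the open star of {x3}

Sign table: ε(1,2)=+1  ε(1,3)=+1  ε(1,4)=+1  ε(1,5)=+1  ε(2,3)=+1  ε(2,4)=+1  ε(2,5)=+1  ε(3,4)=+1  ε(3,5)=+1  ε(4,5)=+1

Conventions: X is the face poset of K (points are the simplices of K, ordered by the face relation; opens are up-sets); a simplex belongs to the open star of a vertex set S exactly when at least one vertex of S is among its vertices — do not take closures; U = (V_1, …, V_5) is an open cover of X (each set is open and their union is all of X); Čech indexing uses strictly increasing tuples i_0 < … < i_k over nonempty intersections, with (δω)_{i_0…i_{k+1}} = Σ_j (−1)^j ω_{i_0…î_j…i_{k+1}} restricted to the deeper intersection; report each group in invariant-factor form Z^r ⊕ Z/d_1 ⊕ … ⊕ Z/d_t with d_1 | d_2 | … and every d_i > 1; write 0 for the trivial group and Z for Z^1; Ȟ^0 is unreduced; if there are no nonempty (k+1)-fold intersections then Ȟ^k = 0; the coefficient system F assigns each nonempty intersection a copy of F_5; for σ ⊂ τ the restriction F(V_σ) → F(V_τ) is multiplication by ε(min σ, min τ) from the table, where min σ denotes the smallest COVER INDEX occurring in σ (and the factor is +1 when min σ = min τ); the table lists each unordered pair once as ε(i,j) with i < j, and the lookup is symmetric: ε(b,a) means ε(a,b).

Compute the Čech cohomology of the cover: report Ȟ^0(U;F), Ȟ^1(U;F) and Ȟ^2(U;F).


intersection data:
  V1={{x2},{x1,x2},{x2,x3},{x2,x4},{x2,x5},{x1,x2,x4},{x2,x3,x5}} V2={{x1},{x2},{x5},{x1,x2},{x1,x4},{x1,x5},{x2,x3},{x2,x4},{x2,x5},{x3,x5},{x4,x5},{x1,x2,x4},{x1,x4,x5},{x2,x3,x5}} V3={{x2},{x3},{x4},{x1,x2},{x1,x4},{x2,x3},{x2,x4},{x2,x5},{x3,x5},{x4,x5},{x1,x2,x4},{x1,x4,x5},{x2,x3,x5}} V4={{x1},{x2},{x4},{x1,x2},{x1,x4},{x1,x5},{x2,x3},{x2,x4},{x2,x5},{x4,x5},{x1,x2,x4},{x1,x4,x5},{x2,x3,x5}} V5={{x3},{x2,x3},{x3,x5},{x2,x3,x5}}
  V12={{x2},{x1,x2},{x2,x3},{x2,x4},{x2,x5},{x1,x2,x4},{x2,x3,x5}} V13={{x2},{x1,x2},{x2,x3},{x2,x4},{x2,x5},{x1,x2,x4},{x2,x3,x5}} V14={{x2},{x1,x2},{x2,x3},{x2,x4},{x2,x5},{x1,x2,x4},{x2,x3,x5}} V15={{x2,x3},{x2,x3,x5}} V23={{x2},{x1,x2},{x1,x4},{x2,x3},{x2,x4},{x2,x5},{x3,x5},{x4,x5},{x1,x2,x4},{x1,x4,x5},{x2,x3,x5}} V24={{x1},{x2},{x1,x2},{x1,x4},{x1,x5},{x2,x3},{x2,x4},{x2,x5},{x4,x5},{x1,x2,x4},{x1,x4,x5},{x2,x3,x5}} V25={{x2,x3},{x3,x5},{x2,x3,x5}} V34={{x2},{x4},{x1,x2},{x1,x4},{x2,x3},{x2,x4},{x2,x5},{x4,x5},{x1,x2,x4},{x1,x4,x5},{x2,x3,x5}} V35={{x3},{x2,x3},{x3,x5},{x2,x3,x5}} V45={{x2,x3},{x2,x3,x5}}
  V123={{x2},{x1,x2},{x2,x3},{x2,x4},{x2,x5},{x1,x2,x4},{x2,x3,x5}} V124={{x2},{x1,x2},{x2,x3},{x2,x4},{x2,x5},{x1,x2,x4},{x2,x3,x5}} V125={{x2,x3},{x2,x3,x5}} V134={{x2},{x1,x2},{x2,x3},{x2,x4},{x2,x5},{x1,x2,x4},{x2,x3,x5}} V135={{x2,x3},{x2,x3,x5}} V145={{x2,x3},{x2,x3,x5}} V234={{x2},{x1,x2},{x1,x4},{x2,x3},{x2,x4},{x2,x5},{x4,x5},{x1,x2,x4},{x1,x4,x5},{x2,x3,x5}} V235={{x2,x3},{x3,x5},{x2,x3,x5}} V245={{x2,x3},{x2,x3,x5}} V345={{x2,x3},{x2,x3,x5}}
  V1234={{x2},{x1,x2},{x2,x3},{x2,x4},{x2,x5},{x1,x2,x4},{x2,x3,x5}} V1235={{x2,x3},{x2,x3,x5}} V1245={{x2,x3},{x2,x3,x5}} V1345={{x2,x3},{x2,x3,x5}} V2345={{x2,x3},{x2,x3,x5}}
  V12345={{x2,x3},{x2,x3,x5}}
C dims 5,10,10,5; δ0: rk_F5 4; δ1: rk_F5 6; δ2: rk_F5 4
Ȟ^0 = (5 − 4) − 0 = 1, so Ȟ^0 ≅ Z/5
Ȟ^1 = (10 − 6) − 4 = 0, so Ȟ^1 ≅ 0
Ȟ^2 = (10 − 4) − 6 = 0, so Ȟ^2 ≅ 0

Ȟ^0 = Z/5; Ȟ^1 = 0; Ȟ^2 = 0


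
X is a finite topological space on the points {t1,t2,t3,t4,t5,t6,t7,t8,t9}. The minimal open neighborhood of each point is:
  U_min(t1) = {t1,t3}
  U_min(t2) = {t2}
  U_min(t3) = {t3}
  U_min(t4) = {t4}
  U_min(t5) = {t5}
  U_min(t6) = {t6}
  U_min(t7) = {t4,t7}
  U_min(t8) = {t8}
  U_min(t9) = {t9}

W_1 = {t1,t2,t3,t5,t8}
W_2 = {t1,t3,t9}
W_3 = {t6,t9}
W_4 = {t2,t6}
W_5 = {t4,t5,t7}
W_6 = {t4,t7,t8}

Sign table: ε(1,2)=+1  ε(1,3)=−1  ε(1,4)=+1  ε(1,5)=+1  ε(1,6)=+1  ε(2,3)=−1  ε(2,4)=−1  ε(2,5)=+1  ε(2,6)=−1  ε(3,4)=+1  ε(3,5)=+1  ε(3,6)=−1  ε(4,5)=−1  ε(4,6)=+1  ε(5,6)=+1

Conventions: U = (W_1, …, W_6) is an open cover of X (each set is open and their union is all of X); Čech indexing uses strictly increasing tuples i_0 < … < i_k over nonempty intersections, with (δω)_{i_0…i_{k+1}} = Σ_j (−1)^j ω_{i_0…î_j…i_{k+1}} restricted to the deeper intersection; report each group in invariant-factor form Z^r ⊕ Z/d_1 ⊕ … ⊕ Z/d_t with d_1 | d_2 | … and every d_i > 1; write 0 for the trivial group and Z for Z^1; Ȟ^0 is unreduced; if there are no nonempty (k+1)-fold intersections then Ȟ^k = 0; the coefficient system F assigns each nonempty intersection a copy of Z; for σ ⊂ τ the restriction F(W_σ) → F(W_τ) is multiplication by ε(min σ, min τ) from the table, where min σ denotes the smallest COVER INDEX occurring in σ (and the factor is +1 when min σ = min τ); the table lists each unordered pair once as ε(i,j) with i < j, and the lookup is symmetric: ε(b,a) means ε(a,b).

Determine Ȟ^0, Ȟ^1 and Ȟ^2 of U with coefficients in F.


Ȟ^0 = 0,  Ȟ^1 = Z ⊕ Z/2,  Ȟ^2 = 0

nerve of the cover:
  W12={t1,t3} W14={t2} W15={t5} W16={t8} W23={t9} W34={t6} W56={t4,t7}
C dims 6,7; δ0: rk 6, SNF 1^5·2
Ȟ^0 = (6 − 6) − 0 = 0, so Ȟ^0 ≅ 0
Ȟ^1 = (7 − 0) − 6 = 1 plus torsion [2], so Ȟ^1 ≅ Z ⊕ Z/2
Ȟ^2 = (0 − 0) − 0 = 0, so Ȟ^2 ≅ 0


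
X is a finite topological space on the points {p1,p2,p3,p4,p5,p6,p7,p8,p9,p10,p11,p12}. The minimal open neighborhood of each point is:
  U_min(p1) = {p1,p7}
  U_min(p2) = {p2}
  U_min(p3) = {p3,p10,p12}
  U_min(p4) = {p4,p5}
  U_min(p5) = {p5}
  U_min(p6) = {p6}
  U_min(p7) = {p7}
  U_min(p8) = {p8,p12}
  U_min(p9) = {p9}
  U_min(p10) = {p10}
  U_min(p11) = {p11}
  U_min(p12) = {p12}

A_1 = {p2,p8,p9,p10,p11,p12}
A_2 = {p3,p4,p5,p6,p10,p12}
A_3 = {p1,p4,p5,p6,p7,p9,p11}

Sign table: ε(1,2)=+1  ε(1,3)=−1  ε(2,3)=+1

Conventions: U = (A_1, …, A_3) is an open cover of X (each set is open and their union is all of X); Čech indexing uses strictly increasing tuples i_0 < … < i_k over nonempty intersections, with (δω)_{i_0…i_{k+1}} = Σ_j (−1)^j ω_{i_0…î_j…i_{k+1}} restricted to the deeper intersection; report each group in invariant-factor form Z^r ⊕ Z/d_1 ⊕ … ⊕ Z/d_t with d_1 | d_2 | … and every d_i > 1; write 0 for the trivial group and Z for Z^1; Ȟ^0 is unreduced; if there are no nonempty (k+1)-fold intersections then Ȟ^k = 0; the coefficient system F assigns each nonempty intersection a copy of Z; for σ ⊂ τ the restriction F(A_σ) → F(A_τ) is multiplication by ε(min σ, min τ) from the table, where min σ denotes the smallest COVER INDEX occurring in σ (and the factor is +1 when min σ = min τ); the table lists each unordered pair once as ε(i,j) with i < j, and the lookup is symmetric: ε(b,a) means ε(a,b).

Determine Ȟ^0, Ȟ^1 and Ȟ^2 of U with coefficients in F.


nonempty overlaps:
  A12={p10,p12} A13={p9,p11} A23={p4,p5,p6}
C dims 3,3; δ0: rk 3, SNF 1^2·2
degree 0: 3−3−0 = 0 → Ȟ^0 ≅ 0
degree 1: 3−0−3 = 0 plus torsion [2] → Ȟ^1 ≅ Z/2
degree 2: 0−0−0 = 0 → Ȟ^2 ≅ 0

Ȟ^0(U;F) ≅ 0,  Ȟ^1(U;F) ≅ Z/2,  Ȟ^2(U;F) ≅ 0


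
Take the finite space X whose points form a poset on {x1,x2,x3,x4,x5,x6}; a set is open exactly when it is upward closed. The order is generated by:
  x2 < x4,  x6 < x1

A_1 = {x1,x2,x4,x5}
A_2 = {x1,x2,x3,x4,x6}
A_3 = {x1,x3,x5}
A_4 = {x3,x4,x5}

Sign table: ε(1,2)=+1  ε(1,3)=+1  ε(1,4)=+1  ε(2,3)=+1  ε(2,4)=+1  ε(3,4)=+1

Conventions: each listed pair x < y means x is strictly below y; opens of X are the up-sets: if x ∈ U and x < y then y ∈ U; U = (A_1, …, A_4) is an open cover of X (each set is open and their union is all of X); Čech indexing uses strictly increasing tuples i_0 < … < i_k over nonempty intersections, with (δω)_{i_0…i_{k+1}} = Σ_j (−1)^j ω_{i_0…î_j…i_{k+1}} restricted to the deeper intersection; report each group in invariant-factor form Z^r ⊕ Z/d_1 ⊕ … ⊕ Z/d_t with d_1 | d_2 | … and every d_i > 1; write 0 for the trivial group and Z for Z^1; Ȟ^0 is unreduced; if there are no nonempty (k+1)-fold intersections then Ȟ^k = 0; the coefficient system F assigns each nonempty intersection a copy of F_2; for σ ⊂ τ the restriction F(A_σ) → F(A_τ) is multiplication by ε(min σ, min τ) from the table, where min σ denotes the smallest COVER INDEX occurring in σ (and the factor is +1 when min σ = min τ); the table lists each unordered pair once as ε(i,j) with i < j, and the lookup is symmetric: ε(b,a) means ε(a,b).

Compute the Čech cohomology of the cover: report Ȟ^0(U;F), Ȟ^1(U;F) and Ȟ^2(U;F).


nonempty overlaps:
  A12={x1,x2,x4} A13={x1,x5} A14={x4,x5} A23={x1,x3} A24={x3,x4} A34={x3,x5}
  A123={x1} A124={x4} A134={x5} A234={x3}
C dims 4,6,4; δ0: rk_F2 3; δ1: rk_F2 3
degree 0: 4−3−0 = 1 → Ȟ^0 ≅ Z/2
degree 1: 6−3−3 = 0 → Ȟ^1 ≅ 0
degree 2: 4−0−3 = 1 → Ȟ^2 ≅ Z/2

Ȟ^0 ≅ Z/2, Ȟ^1 ≅ 0 and Ȟ^2 ≅ Z/2


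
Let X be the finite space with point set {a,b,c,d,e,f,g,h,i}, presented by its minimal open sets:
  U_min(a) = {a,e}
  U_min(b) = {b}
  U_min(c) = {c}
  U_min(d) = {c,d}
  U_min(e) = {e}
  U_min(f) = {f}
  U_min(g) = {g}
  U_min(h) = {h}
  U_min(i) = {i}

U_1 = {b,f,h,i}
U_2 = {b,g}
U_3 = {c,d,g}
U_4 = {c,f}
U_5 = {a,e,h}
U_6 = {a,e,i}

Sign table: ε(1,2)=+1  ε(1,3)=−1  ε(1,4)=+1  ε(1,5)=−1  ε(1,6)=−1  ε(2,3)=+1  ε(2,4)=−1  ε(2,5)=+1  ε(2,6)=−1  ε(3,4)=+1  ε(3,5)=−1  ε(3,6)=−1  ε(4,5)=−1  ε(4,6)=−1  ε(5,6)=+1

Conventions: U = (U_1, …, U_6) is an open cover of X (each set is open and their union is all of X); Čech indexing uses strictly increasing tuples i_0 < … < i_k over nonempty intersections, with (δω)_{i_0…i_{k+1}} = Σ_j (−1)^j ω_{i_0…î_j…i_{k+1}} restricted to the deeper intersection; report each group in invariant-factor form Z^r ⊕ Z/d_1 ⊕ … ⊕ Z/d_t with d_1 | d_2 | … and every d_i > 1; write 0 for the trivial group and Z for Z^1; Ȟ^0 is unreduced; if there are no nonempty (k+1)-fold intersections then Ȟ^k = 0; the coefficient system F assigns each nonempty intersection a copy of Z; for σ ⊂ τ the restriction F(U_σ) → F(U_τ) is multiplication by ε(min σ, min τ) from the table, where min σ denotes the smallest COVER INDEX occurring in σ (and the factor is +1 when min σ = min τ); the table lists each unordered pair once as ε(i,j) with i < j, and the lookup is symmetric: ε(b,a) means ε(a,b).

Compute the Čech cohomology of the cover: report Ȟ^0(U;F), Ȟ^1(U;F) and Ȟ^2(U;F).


Ȟ^0 ≅ Z, Ȟ^1 ≅ Z^2 and Ȟ^2 ≅ 0

nonempty intersections:
  U12={b} U14={f} U15={h} U16={i} U23={g} U34={c} U56={a,e}
C dims 6,7; δ0: rk 5, SNF 1^5
Ȟ^0: (6−5)−0=1 ⇒ Z
Ȟ^1: (7−0)−5=2 ⇒ Z^2
Ȟ^2: (0−0)−0=0 ⇒ 0


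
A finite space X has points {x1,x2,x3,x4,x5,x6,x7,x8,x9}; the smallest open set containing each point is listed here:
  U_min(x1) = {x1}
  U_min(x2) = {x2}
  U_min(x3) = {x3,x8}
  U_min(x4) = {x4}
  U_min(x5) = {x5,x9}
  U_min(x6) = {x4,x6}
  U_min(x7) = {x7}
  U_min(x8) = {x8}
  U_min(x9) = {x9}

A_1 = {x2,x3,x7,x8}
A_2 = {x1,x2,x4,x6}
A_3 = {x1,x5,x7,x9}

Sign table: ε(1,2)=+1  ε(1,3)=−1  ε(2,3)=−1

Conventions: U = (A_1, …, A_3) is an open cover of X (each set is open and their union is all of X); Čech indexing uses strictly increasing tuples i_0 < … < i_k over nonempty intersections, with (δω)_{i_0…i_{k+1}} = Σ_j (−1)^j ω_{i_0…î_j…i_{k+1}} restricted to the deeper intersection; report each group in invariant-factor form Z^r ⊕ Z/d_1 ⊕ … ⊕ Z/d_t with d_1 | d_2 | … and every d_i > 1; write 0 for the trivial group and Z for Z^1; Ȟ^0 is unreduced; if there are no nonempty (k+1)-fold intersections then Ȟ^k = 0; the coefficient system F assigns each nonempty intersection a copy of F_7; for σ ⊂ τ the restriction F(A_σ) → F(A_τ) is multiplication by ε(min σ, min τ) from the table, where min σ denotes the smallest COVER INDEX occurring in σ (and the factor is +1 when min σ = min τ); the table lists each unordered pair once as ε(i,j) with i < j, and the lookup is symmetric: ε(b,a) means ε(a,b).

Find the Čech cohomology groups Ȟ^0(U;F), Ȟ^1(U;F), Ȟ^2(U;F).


Ȟ^0(U;F) ≅ Z/7, Ȟ^1(U;F) ≅ Z/7, Ȟ^2(U;F) ≅ 0

cover nerve:
  A12={x2} A13={x7} A23={x1}
C dims 3,3; δ0: rk_F7 2
Ȟ^0: (3−2)−0=1 ⇒ Z/7
Ȟ^1: (3−0)−2=1 ⇒ Z/7
Ȟ^2: (0−0)−0=0 ⇒ 0


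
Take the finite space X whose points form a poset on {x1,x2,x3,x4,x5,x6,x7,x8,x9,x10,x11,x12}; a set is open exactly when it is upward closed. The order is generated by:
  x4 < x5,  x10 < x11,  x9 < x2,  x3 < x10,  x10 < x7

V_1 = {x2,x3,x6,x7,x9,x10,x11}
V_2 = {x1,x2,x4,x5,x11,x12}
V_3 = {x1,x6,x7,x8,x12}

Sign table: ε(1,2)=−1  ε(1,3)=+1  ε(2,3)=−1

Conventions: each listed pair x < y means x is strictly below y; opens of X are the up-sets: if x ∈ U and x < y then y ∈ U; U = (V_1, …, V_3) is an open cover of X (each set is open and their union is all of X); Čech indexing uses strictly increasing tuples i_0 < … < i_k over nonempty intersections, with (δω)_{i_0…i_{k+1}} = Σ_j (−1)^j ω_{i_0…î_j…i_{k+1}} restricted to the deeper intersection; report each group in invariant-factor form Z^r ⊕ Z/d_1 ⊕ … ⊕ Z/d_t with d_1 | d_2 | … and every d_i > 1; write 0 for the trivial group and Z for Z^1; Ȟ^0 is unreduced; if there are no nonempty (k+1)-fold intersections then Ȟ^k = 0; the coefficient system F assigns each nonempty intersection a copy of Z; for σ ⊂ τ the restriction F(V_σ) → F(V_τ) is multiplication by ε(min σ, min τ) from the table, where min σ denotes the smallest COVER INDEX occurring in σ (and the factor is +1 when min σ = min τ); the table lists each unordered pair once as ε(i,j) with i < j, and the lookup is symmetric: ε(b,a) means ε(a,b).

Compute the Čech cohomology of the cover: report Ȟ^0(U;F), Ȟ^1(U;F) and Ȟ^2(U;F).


Ȟ^0(U;F) ≅ Z, Ȟ^1(U;F) ≅ Z, Ȟ^2(U;F) ≅ 0

nerve of the cover:
  V12={x2,x11} V13={x6,x7} V23={x1,x12}
C dims 3,3; δ0: rk 2, SNF 1^2
Ȟ^0 = (3 − 2) − 0 = 1, so Ȟ^0 ≅ Z
Ȟ^1 = (3 − 0) − 2 = 1, so Ȟ^1 ≅ Z
Ȟ^2 = (0 − 0) − 0 = 0, so Ȟ^2 ≅ 0


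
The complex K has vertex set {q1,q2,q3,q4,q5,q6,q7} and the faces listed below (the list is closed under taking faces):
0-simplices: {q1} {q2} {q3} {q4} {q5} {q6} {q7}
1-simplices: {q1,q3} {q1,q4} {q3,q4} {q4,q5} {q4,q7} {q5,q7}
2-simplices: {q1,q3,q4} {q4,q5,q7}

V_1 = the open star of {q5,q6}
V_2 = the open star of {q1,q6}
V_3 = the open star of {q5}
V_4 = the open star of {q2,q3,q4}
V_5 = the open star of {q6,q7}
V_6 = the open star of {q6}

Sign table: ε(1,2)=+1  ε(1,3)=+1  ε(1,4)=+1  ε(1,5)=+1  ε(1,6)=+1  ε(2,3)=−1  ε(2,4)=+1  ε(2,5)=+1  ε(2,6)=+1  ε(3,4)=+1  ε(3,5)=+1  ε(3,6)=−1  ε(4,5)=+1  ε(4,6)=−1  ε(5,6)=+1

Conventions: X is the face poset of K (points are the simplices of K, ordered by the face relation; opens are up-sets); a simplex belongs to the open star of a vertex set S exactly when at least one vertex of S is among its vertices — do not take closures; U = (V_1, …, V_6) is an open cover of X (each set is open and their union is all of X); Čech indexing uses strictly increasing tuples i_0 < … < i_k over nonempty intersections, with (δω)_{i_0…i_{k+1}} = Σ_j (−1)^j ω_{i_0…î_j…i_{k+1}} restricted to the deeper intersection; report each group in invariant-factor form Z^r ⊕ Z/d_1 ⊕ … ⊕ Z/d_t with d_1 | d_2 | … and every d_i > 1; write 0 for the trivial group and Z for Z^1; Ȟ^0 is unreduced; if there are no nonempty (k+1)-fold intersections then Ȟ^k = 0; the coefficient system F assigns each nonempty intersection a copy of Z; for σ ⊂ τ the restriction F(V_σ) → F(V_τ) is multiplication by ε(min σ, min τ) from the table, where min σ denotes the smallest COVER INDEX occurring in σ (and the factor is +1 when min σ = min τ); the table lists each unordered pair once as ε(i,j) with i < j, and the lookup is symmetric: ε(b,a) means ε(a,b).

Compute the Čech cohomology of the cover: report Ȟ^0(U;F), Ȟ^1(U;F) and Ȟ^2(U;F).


nerve simplices:
  V1={{q5},{q6},{q4,q5},{q5,q7},{q4,q5,q7}} V2={{q1},{q6},{q1,q3},{q1,q4},{q1,q3,q4}} V3={{q5},{q4,q5},{q5,q7},{q4,q5,q7}} V4={{q2},{q3},{q4},{q1,q3},{q1,q4},{q3,q4},{q4,q5},{q4,q7},{q1,q3,q4},{q4,q5,q7}} V5={{q6},{q7},{q4,q7},{q5,q7},{q4,q5,q7}} V6={{q6}}
  V12={{q6}} V13={{q5},{q4,q5},{q5,q7},{q4,q5,q7}} V14={{q4,q5},{q4,q5,q7}} V15={{q6},{q5,q7},{q4,q5,q7}} V16={{q6}} V24={{q1,q3},{q1,q4},{q1,q3,q4}} V25={{q6}} V26={{q6}} V34={{q4,q5},{q4,q5,q7}} V35={{q5,q7},{q4,q5,q7}} V45={{q4,q7},{q4,q5,q7}} V56={{q6}}
  V125={{q6}} V126={{q6}} V134={{q4,q5},{q4,q5,q7}} V135={{q5,q7},{q4,q5,q7}} V145={{q4,q5,q7}} V156={{q6}} V256={{q6}} V345={{q4,q5,q7}}
  V1256={{q6}} V1345={{q4,q5,q7}}
C dims 6,12,8,2; δ0: rk 5, SNF 1^5; δ1: rk 6, SNF 1^6; δ2: rk 2, SNF 1^2
degree 0: 6−5−0 = 1 → Ȟ^0 ≅ Z
degree 1: 12−6−5 = 1 → Ȟ^1 ≅ Z
degree 2: 8−2−6 = 0 → Ȟ^2 ≅ 0

Ȟ^0 = Z; Ȟ^1 = Z; Ȟ^2 = 0
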